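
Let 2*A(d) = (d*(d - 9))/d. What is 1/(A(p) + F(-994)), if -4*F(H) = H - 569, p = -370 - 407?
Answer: -4/9 ≈ -0.44444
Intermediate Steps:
p = -777
F(H) = 569/4 - H/4 (F(H) = -(H - 569)/4 = -(-569 + H)/4 = 569/4 - H/4)
A(d) = -9/2 + d/2 (A(d) = ((d*(d - 9))/d)/2 = ((d*(-9 + d))/d)/2 = (-9 + d)/2 = -9/2 + d/2)
1/(A(p) + F(-994)) = 1/((-9/2 + (½)*(-777)) + (569/4 - ¼*(-994))) = 1/((-9/2 - 777/2) + (569/4 + 497/2)) = 1/(-393 + 1563/4) = 1/(-9/4) = -4/9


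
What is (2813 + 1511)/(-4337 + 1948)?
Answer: -4324/2389 ≈ -1.8100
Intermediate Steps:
(2813 + 1511)/(-4337 + 1948) = 4324/(-2389) = 4324*(-1/2389) = -4324/2389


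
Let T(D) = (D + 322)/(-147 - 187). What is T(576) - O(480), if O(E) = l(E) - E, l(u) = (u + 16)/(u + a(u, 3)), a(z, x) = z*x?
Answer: 9560143/20040 ≈ 477.05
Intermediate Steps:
a(z, x) = x*z
l(u) = (16 + u)/(4*u) (l(u) = (u + 16)/(u + 3*u) = (16 + u)/((4*u)) = (16 + u)*(1/(4*u)) = (16 + u)/(4*u))
O(E) = -E + (16 + E)/(4*E) (O(E) = (16 + E)/(4*E) - E = -E + (16 + E)/(4*E))
T(D) = -161/167 - D/334 (T(D) = (322 + D)/(-334) = (322 + D)*(-1/334) = -161/167 - D/334)
T(576) - O(480) = (-161/167 - 1/334*576) - (¼ - 1*480 + 4/480) = (-161/167 - 288/167) - (¼ - 480 + 4*(1/480)) = -449/167 - (¼ - 480 + 1/120) = -449/167 - 1*(-57569/120) = -449/167 + 57569/120 = 9560143/20040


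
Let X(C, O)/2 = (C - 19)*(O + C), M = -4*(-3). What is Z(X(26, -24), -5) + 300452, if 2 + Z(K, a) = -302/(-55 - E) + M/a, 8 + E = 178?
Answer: 67601012/225 ≈ 3.0045e+5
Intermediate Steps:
E = 170 (E = -8 + 178 = 170)
M = 12
X(C, O) = 2*(-19 + C)*(C + O) (X(C, O) = 2*((C - 19)*(O + C)) = 2*((-19 + C)*(C + O)) = 2*(-19 + C)*(C + O))
Z(K, a) = -148/225 + 12/a (Z(K, a) = -2 + (-302/(-55 - 1*170) + 12/a) = -2 + (-302/(-55 - 170) + 12/a) = -2 + (-302/(-225) + 12/a) = -2 + (-302*(-1/225) + 12/a) = -2 + (302/225 + 12/a) = -148/225 + 12/a)
Z(X(26, -24), -5) + 300452 = (-148/225 + 12/(-5)) + 300452 = (-148/225 + 12*(-1/5)) + 300452 = (-148/225 - 12/5) + 300452 = -688/225 + 300452 = 67601012/225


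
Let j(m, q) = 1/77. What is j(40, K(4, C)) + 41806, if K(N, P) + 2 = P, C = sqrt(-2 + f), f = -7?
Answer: 3219063/77 ≈ 41806.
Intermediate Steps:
C = 3*I (C = sqrt(-2 - 7) = sqrt(-9) = 3*I ≈ 3.0*I)
K(N, P) = -2 + P
j(m, q) = 1/77
j(40, K(4, C)) + 41806 = 1/77 + 41806 = 3219063/77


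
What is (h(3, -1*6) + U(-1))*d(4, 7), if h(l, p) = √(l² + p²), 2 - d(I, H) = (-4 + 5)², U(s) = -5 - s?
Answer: -4 + 3*√5 ≈ 2.7082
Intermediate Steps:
d(I, H) = 1 (d(I, H) = 2 - (-4 + 5)² = 2 - 1*1² = 2 - 1*1 = 2 - 1 = 1)
(h(3, -1*6) + U(-1))*d(4, 7) = (√(3² + (-1*6)²) + (-5 - 1*(-1)))*1 = (√(9 + (-6)²) + (-5 + 1))*1 = (√(9 + 36) - 4)*1 = (√45 - 4)*1 = (3*√5 - 4)*1 = (-4 + 3*√5)*1 = -4 + 3*√5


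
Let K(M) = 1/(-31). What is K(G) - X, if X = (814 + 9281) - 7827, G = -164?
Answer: -70309/31 ≈ -2268.0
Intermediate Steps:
K(M) = -1/31
X = 2268 (X = 10095 - 7827 = 2268)
K(G) - X = -1/31 - 1*2268 = -1/31 - 2268 = -70309/31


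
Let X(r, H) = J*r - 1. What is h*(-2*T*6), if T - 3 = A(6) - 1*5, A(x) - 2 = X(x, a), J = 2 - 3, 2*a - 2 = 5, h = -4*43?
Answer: -14448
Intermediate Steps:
h = -172
a = 7/2 (a = 1 + (1/2)*5 = 1 + 5/2 = 7/2 ≈ 3.5000)
J = -1
X(r, H) = -1 - r (X(r, H) = -r - 1 = -1 - r)
A(x) = 1 - x (A(x) = 2 + (-1 - x) = 1 - x)
T = -7 (T = 3 + ((1 - 1*6) - 1*5) = 3 + ((1 - 6) - 5) = 3 + (-5 - 5) = 3 - 10 = -7)
h*(-2*T*6) = -172*(-2*(-7))*6 = -2408*6 = -172*84 = -14448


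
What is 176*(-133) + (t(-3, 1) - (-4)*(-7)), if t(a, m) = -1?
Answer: -23437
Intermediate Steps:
176*(-133) + (t(-3, 1) - (-4)*(-7)) = 176*(-133) + (-1 - (-4)*(-7)) = -23408 + (-1 - 4*7) = -23408 + (-1 - 28) = -23408 - 29 = -23437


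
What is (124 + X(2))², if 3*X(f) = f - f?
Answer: 15376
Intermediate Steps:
X(f) = 0 (X(f) = (f - f)/3 = (⅓)*0 = 0)
(124 + X(2))² = (124 + 0)² = 124² = 15376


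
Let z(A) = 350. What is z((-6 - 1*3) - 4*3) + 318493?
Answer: 318843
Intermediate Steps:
z((-6 - 1*3) - 4*3) + 318493 = 350 + 318493 = 318843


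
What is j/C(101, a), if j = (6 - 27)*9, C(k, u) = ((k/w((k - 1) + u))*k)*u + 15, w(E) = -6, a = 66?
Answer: 27/16028 ≈ 0.0016846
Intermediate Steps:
C(k, u) = 15 - u*k²/6 (C(k, u) = ((k/(-6))*k)*u + 15 = ((k*(-⅙))*k)*u + 15 = ((-k/6)*k)*u + 15 = (-k²/6)*u + 15 = -u*k²/6 + 15 = 15 - u*k²/6)
j = -189 (j = -21*9 = -189)
j/C(101, a) = -189/(15 - ⅙*66*101²) = -189/(15 - ⅙*66*10201) = -189/(15 - 112211) = -189/(-112196) = -189*(-1/112196) = 27/16028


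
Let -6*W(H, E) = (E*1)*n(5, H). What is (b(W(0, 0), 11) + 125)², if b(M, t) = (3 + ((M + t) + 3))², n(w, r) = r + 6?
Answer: 171396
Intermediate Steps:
n(w, r) = 6 + r
W(H, E) = -E*(6 + H)/6 (W(H, E) = -E*1*(6 + H)/6 = -E*(6 + H)/6)
b(M, t) = (6 + M + t)² (b(M, t) = (3 + (3 + M + t))² = (6 + M + t)²)
(b(W(0, 0), 11) + 125)² = ((6 - ⅙*0*(6 + 0) + 11)² + 125)² = ((6 - ⅙*0*6 + 11)² + 125)² = ((6 + 0 + 11)² + 125)² = (17² + 125)² = (289 + 125)² = 414² = 171396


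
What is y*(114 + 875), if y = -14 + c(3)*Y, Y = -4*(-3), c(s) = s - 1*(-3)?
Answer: 57362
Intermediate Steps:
c(s) = 3 + s (c(s) = s + 3 = 3 + s)
Y = 12
y = 58 (y = -14 + (3 + 3)*12 = -14 + 6*12 = -14 + 72 = 58)
y*(114 + 875) = 58*(114 + 875) = 58*989 = 57362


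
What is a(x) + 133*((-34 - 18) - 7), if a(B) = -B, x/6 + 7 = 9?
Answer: -7859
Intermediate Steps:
x = 12 (x = -42 + 6*9 = -42 + 54 = 12)
a(x) + 133*((-34 - 18) - 7) = -1*12 + 133*((-34 - 18) - 7) = -12 + 133*(-52 - 7) = -12 + 133*(-59) = -12 - 7847 = -7859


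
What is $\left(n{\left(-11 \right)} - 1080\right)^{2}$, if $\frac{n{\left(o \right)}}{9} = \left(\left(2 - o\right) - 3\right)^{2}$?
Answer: $32400$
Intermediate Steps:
$n{\left(o \right)} = 9 \left(-1 - o\right)^{2}$ ($n{\left(o \right)} = 9 \left(\left(2 - o\right) - 3\right)^{2} = 9 \left(-1 - o\right)^{2}$)
$\left(n{\left(-11 \right)} - 1080\right)^{2} = \left(9 \left(1 - 11\right)^{2} - 1080\right)^{2} = \left(9 \left(-10\right)^{2} - 1080\right)^{2} = \left(9 \cdot 100 - 1080\right)^{2} = \left(900 - 1080\right)^{2} = \left(-180\right)^{2} = 32400$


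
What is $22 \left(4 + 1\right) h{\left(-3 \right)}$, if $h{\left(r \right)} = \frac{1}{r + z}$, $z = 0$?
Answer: $- \frac{110}{3} \approx -36.667$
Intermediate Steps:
$h{\left(r \right)} = \frac{1}{r}$ ($h{\left(r \right)} = \frac{1}{r + 0} = \frac{1}{r}$)
$22 \left(4 + 1\right) h{\left(-3 \right)} = \frac{22 \left(4 + 1\right)}{-3} = 22 \cdot 5 \left(- \frac{1}{3}\right) = 110 \left(- \frac{1}{3}\right) = - \frac{110}{3}$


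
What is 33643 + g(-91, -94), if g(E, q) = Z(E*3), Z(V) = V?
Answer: 33370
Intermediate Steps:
g(E, q) = 3*E (g(E, q) = E*3 = 3*E)
33643 + g(-91, -94) = 33643 + 3*(-91) = 33643 - 273 = 33370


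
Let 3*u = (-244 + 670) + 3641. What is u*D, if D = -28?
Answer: -113876/3 ≈ -37959.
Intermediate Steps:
u = 4067/3 (u = ((-244 + 670) + 3641)/3 = (426 + 3641)/3 = (⅓)*4067 = 4067/3 ≈ 1355.7)
u*D = (4067/3)*(-28) = -113876/3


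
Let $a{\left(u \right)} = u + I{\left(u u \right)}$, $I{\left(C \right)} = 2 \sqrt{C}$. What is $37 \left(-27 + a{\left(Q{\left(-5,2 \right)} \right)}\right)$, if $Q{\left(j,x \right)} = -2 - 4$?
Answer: $-777$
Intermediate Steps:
$Q{\left(j,x \right)} = -6$
$a{\left(u \right)} = u + 2 \sqrt{u^{2}}$ ($a{\left(u \right)} = u + 2 \sqrt{u u} = u + 2 \sqrt{u^{2}}$)
$37 \left(-27 + a{\left(Q{\left(-5,2 \right)} \right)}\right) = 37 \left(-27 - \left(6 - 2 \sqrt{\left(-6\right)^{2}}\right)\right) = 37 \left(-27 - \left(6 - 2 \sqrt{36}\right)\right) = 37 \left(-27 + \left(-6 + 2 \cdot 6\right)\right) = 37 \left(-27 + \left(-6 + 12\right)\right) = 37 \left(-27 + 6\right) = 37 \left(-21\right) = -777$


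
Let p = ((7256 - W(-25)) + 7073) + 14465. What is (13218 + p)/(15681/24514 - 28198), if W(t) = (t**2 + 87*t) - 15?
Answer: -1068246578/691230091 ≈ -1.5454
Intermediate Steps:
W(t) = -15 + t**2 + 87*t
p = 30359 (p = ((7256 - (-15 + (-25)**2 + 87*(-25))) + 7073) + 14465 = ((7256 - (-15 + 625 - 2175)) + 7073) + 14465 = ((7256 - 1*(-1565)) + 7073) + 14465 = ((7256 + 1565) + 7073) + 14465 = (8821 + 7073) + 14465 = 15894 + 14465 = 30359)
(13218 + p)/(15681/24514 - 28198) = (13218 + 30359)/(15681/24514 - 28198) = 43577/(15681*(1/24514) - 28198) = 43577/(15681/24514 - 28198) = 43577/(-691230091/24514) = 43577*(-24514/691230091) = -1068246578/691230091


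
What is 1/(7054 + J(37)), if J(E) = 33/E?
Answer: 37/261031 ≈ 0.00014175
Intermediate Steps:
1/(7054 + J(37)) = 1/(7054 + 33/37) = 1/(261031/37) = 37/261031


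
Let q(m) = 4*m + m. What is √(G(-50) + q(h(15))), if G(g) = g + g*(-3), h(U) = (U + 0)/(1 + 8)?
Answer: 5*√39/3 ≈ 10.408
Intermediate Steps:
h(U) = U/9
G(g) = -2*g (G(g) = g - 3*g = -2*g)
q(m) = 5*m
√(G(-50) + q(h(15))) = √(-2*(-50) + 5*((⅑)*15)) = √(100 + 5*(5/3)) = √(100 + 25/3) = √(325/3) = 5*√39/3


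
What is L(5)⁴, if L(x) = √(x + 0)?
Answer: 25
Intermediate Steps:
L(x) = √x
L(5)⁴ = (√5)⁴ = 25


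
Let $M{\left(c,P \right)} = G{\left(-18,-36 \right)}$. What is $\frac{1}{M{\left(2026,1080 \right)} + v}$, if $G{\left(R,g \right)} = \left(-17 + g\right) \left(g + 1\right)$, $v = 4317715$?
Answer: $\frac{1}{4319570} \approx 2.315 \cdot 10^{-7}$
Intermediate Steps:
$G{\left(R,g \right)} = \left(1 + g\right) \left(-17 + g\right)$ ($G{\left(R,g \right)} = \left(-17 + g\right) \left(1 + g\right) = \left(1 + g\right) \left(-17 + g\right)$)
$M{\left(c,P \right)} = 1855$ ($M{\left(c,P \right)} = -17 + \left(-36\right)^{2} - -576 = -17 + 1296 + 576 = 1855$)
$\frac{1}{M{\left(2026,1080 \right)} + v} = \frac{1}{1855 + 4317715} = \frac{1}{4319570}$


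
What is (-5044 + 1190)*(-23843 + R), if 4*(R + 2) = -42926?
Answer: 133257831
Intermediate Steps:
R = -21467/2 (R = -2 + (¼)*(-42926) = -2 - 21463/2 = -21467/2 ≈ -10734.)
(-5044 + 1190)*(-23843 + R) = (-5044 + 1190)*(-23843 - 21467/2) = -3854*(-69153/2) = 133257831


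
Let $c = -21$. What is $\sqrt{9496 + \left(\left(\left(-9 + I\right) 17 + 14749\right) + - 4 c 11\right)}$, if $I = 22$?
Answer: $\sqrt{25390} \approx 159.34$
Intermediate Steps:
$\sqrt{9496 + \left(\left(\left(-9 + I\right) 17 + 14749\right) + - 4 c 11\right)} = \sqrt{9496 + \left(\left(\left(-9 + 22\right) 17 + 14749\right) + \left(-4\right) \left(-21\right) 11\right)} = \sqrt{9496 + \left(\left(13 \cdot 17 + 14749\right) + 84 \cdot 11\right)} = \sqrt{9496 + \left(\left(221 + 14749\right) + 924\right)} = \sqrt{9496 + \left(14970 + 924\right)} = \sqrt{9496 + 15894} = \sqrt{25390}$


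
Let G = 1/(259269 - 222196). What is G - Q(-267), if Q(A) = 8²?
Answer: -2372671/37073 ≈ -64.000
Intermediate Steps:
G = 1/37073 ≈ 2.6974e-5
Q(A) = 64
G - Q(-267) = 1/37073 - 1*64 = 1/37073 - 64 = -2372671/37073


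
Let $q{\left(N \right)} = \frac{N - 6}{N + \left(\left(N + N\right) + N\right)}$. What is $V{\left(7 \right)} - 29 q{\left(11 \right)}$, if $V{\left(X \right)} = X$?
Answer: $\frac{163}{44} \approx 3.7045$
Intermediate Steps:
$q{\left(N \right)} = \frac{-6 + N}{4 N}$ ($q{\left(N \right)} = \frac{-6 + N}{N + \left(2 N + N\right)} = \frac{-6 + N}{N + 3 N} = \frac{-6 + N}{4 N}$)
$V{\left(7 \right)} - 29 q{\left(11 \right)} = 7 - 29 \frac{-6 + 11}{4 \cdot 11} = 7 - 29 \cdot \frac{1}{4} \cdot \frac{1}{11} \cdot 5 = 7 - \frac{145}{44} = \frac{163}{44}$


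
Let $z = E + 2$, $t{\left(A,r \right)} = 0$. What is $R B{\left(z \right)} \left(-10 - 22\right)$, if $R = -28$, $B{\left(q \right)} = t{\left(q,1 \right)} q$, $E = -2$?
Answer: $0$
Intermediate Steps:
$z = 0$ ($z = -2 + 2 = 0$)
$B{\left(q \right)} = 0$ ($B{\left(q \right)} = 0 q = 0$)
$R B{\left(z \right)} \left(-10 - 22\right) = \left(-28\right) 0 \left(-10 - 22\right) = 0 \left(-10 - 22\right) = 0 \left(-32\right) = 0$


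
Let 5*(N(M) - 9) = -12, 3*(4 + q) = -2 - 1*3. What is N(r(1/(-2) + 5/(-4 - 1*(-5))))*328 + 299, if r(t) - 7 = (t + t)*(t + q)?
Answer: 12319/5 ≈ 2463.8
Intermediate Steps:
q = -17/3 (q = -4 + (-2 - 1*3)/3 = -4 + (-2 - 3)/3 = -4 + (⅓)*(-5) = -4 - 5/3 = -17/3 ≈ -5.6667)
r(t) = 7 + 2*t*(-17/3 + t) (r(t) = 7 + (t + t)*(t - 17/3) = 7 + (2*t)*(-17/3 + t) = 7 + 2*t*(-17/3 + t))
N(M) = 33/5 (N(M) = 9 + (⅕)*(-12) = 9 - 12/5 = 33/5)
N(r(1/(-2) + 5/(-4 - 1*(-5))))*328 + 299 = (33/5)*328 + 299 = 10824/5 + 299 = 12319/5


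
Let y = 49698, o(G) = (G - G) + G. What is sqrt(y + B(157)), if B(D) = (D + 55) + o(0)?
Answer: sqrt(49910) ≈ 223.41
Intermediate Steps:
o(G) = G (o(G) = 0 + G = G)
B(D) = 55 + D (B(D) = (D + 55) + 0 = (55 + D) + 0 = 55 + D)
sqrt(y + B(157)) = sqrt(49698 + (55 + 157)) = sqrt(49698 + 212) = sqrt(49910)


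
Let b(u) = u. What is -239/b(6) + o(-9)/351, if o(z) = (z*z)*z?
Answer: -3269/78 ≈ -41.910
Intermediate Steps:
o(z) = z³ (o(z) = z²*z = z³)
-239/b(6) + o(-9)/351 = -239/6 + (-9)³/351 = -239*⅙ - 729*1/351 = -239/6 - 27/13 = -3269/78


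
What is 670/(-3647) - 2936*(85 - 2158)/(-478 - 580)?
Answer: -11098773538/1929263 ≈ -5752.9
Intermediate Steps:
670/(-3647) - 2936*(85 - 2158)/(-478 - 580) = 670*(-1/3647) - 2936/((-1058/(-2073))) = -670/3647 - 2936/((-1058*(-1/2073))) = -670/3647 - 2936/1058/2073 = -670/3647 - 2936*2073/1058 = -670/3647 - 3043164/529 = -11098773538/1929263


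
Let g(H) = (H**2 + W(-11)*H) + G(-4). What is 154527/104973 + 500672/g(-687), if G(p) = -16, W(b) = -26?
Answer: 42748894787/17139116665 ≈ 2.4942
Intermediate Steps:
g(H) = -16 + H**2 - 26*H (g(H) = (H**2 - 26*H) - 16 = -16 + H**2 - 26*H)
154527/104973 + 500672/g(-687) = 154527/104973 + 500672/(-16 + (-687)**2 - 26*(-687)) = 154527*(1/104973) + 500672/(-16 + 471969 + 17862) = 51509/34991 + 500672/489815 = 42748894787/17139116665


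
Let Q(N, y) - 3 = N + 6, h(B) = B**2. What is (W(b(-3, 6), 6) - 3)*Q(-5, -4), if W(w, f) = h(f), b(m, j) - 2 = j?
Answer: 132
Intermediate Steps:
Q(N, y) = 9 + N (Q(N, y) = 3 + (N + 6) = 3 + (6 + N) = 9 + N)
b(m, j) = 2 + j
W(w, f) = f**2
(W(b(-3, 6), 6) - 3)*Q(-5, -4) = (6**2 - 3)*(9 - 5) = (36 - 3)*4 = 33*4 = 132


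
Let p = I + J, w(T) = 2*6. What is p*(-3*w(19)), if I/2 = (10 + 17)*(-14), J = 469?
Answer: 10332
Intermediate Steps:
I = -756 (I = 2*((10 + 17)*(-14)) = 2*(27*(-14)) = 2*(-378) = -756)
w(T) = 12
p = -287 (p = -756 + 469 = -287)
p*(-3*w(19)) = -(-861)*12 = -287*(-36) = 10332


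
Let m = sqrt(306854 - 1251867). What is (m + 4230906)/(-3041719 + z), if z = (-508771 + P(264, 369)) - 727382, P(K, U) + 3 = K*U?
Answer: -4230906/4180459 - I*sqrt(945013)/4180459 ≈ -1.0121 - 0.00023254*I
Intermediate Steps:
P(K, U) = -3 + K*U
z = -1138740 (z = (-508771 + (-3 + 264*369)) - 727382 = (-508771 + (-3 + 97416)) - 727382 = (-508771 + 97413) - 727382 = -411358 - 727382 = -1138740)
m = I*sqrt(945013) (m = sqrt(-945013) = I*sqrt(945013) ≈ 972.12*I)
(m + 4230906)/(-3041719 + z) = (I*sqrt(945013) + 4230906)/(-3041719 - 1138740) = (4230906 + I*sqrt(945013))/(-4180459) = (4230906 + I*sqrt(945013))*(-1/4180459) = -4230906/4180459 - I*sqrt(945013)/4180459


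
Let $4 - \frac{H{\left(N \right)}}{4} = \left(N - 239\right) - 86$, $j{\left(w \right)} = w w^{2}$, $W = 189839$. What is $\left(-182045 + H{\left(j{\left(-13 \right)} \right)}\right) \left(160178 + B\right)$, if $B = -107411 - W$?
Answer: $23568296752$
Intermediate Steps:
$j{\left(w \right)} = w^{3}$
$H{\left(N \right)} = 1316 - 4 N$ ($H{\left(N \right)} = 16 - 4 \left(\left(N - 239\right) - 86\right) = 16 - 4 \left(\left(-239 + N\right) - 86\right) = 16 - 4 \left(-325 + N\right) = 16 - \left(-1300 + 4 N\right) = 1316 - 4 N$)
$B = -297250$ ($B = -107411 - 189839 = -297250$)
$\left(-182045 + H{\left(j{\left(-13 \right)} \right)}\right) \left(160178 + B\right) = \left(-182045 - \left(-1316 + 4 \left(-13\right)^{3}\right)\right) \left(160178 - 297250\right) = \left(-182045 + \left(1316 - -8788\right)\right) \left(-137072\right) = \left(-182045 + \left(1316 + 8788\right)\right) \left(-137072\right) = \left(-182045 + 10104\right) \left(-137072\right) = \left(-171941\right) \left(-137072\right) = 23568296752$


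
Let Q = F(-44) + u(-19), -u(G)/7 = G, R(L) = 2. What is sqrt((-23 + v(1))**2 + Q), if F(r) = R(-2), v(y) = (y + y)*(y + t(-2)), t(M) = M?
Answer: 2*sqrt(190) ≈ 27.568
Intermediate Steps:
u(G) = -7*G
v(y) = 2*y*(-2 + y) (v(y) = (y + y)*(y - 2) = (2*y)*(-2 + y) = 2*y*(-2 + y))
F(r) = 2
Q = 135 (Q = 2 - 7*(-19) = 2 + 133 = 135)
sqrt((-23 + v(1))**2 + Q) = sqrt((-23 + 2*1*(-2 + 1))**2 + 135) = sqrt((-23 + 2*1*(-1))**2 + 135) = sqrt((-23 - 2)**2 + 135) = sqrt((-25)**2 + 135) = sqrt(625 + 135) = sqrt(760) = 2*sqrt(190)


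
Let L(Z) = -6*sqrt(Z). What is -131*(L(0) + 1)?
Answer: -131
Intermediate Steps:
-131*(L(0) + 1) = -131*(-6*sqrt(0) + 1) = -131*(-6*0 + 1) = -131*(0 + 1) = -131*1 = -131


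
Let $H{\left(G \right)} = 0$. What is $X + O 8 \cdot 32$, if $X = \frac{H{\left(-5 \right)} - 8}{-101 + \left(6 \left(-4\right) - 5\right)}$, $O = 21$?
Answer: $\frac{349444}{65} \approx 5376.1$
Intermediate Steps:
$X = \frac{4}{65}$ ($X = \frac{0 - 8}{-101 + \left(6 \left(-4\right) - 5\right)} = \frac{1}{-101 - 29} \left(-8\right) = \frac{1}{-130} \left(-8\right) = \left(- \frac{1}{130}\right) \left(-8\right) = \frac{4}{65} \approx 0.061538$)
$X + O 8 \cdot 32 = \frac{4}{65} + 21 \cdot 8 \cdot 32 = \frac{4}{65} + 168 \cdot 32 = \frac{4}{65} + 5376 = \frac{349444}{65}$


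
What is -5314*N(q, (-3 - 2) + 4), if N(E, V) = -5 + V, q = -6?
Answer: 31884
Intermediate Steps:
-5314*N(q, (-3 - 2) + 4) = -5314*(-5 + ((-3 - 2) + 4)) = -5314*(-5 + (-5 + 4)) = -5314*(-5 - 1) = -5314*(-6) = 31884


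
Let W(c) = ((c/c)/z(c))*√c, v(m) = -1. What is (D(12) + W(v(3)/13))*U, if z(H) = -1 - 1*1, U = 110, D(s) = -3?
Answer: -330 - 55*I*√13/13 ≈ -330.0 - 15.254*I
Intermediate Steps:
z(H) = -2 (z(H) = -1 - 1 = -2)
W(c) = -√c/2 (W(c) = ((c/c)/(-2))*√c = (1*(-½))*√c = -√c/2)
(D(12) + W(v(3)/13))*U = (-3 - I*√13/13/2)*110 = (-3 - I*√13/26)*110 = -330 - 55*I*√13/13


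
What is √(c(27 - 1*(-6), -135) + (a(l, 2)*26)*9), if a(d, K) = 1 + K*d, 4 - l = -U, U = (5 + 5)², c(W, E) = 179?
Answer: √49085 ≈ 221.55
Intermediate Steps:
U = 100 (U = 10² = 100)
l = 104 (l = 4 - (-1)*100 = 4 - 1*(-100) = 4 + 100 = 104)
√(c(27 - 1*(-6), -135) + (a(l, 2)*26)*9) = √(179 + ((1 + 2*104)*26)*9) = √(179 + ((1 + 208)*26)*9) = √(179 + (209*26)*9) = √(179 + 5434*9) = √(179 + 48906) = √49085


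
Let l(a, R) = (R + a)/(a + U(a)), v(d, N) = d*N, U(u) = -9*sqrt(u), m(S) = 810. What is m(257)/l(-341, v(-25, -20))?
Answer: -92070/53 - 2430*I*sqrt(341)/53 ≈ -1737.2 - 846.66*I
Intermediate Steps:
v(d, N) = N*d
l(a, R) = (R + a)/(a - 9*sqrt(a))
m(257)/l(-341, v(-25, -20)) = 810/(((-20*(-25) - 341)/(-341 - 9*I*sqrt(341)))) = 810/(((500 - 341)/(-341 - 9*I*sqrt(341)))) = 810/((159/(-341 - 9*I*sqrt(341)))) = 810*(-341/159 - 3*I*sqrt(341)/53) = -92070/53 - 2430*I*sqrt(341)/53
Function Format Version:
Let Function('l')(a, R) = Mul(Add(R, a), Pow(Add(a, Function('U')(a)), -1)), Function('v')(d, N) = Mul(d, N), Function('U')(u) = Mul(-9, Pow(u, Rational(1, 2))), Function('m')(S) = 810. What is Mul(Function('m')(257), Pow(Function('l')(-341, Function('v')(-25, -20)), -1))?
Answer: Add(Rational(-92070, 53), Mul(Rational(-2430, 53), I, Pow(341, Rational(1, 2)))) ≈ Add(-1737.2, Mul(-846.66, I))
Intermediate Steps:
Function('v')(d, N) = Mul(N, d)
Function('l')(a, R) = Mul(Pow(Add(a, Mul(-9, Pow(a, Rational(1, 2)))), -1), Add(R, a)) (Function('l')(a, R) = Mul(Add(R, a), Pow(Add(a, Mul(-9, Pow(a, Rational(1, 2)))), -1)) = Mul(Pow(Add(a, Mul(-9, Pow(a, Rational(1, 2)))), -1), Add(R, a)))
Mul(Function('m')(257), Pow(Function('l')(-341, Function('v')(-25, -20)), -1)) = Mul(810, Pow(Mul(Pow(Add(-341, Mul(-9, Pow(-341, Rational(1, 2)))), -1), Add(Mul(-20, -25), -341)), -1)) = Mul(810, Pow(Mul(Pow(Add(-341, Mul(-9, Mul(I, Pow(341, Rational(1, 2))))), -1), Add(500, -341)), -1)) = Mul(810, Pow(Mul(Pow(Add(-341, Mul(-9, I, Pow(341, Rational(1, 2)))), -1), 159), -1)) = Mul(810, Pow(Mul(159, Pow(Add(-341, Mul(-9, I, Pow(341, Rational(1, 2)))), -1)), -1)) = Mul(810, Add(Rational(-341, 159), Mul(Rational(-3, 53), I, Pow(341, Rational(1, 2))))) = Add(Rational(-92070, 53), Mul(Rational(-2430, 53), I, Pow(341, Rational(1, 2))))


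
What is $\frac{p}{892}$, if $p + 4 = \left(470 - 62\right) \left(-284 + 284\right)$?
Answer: $- \frac{1}{223} \approx -0.0044843$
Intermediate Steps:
$p = -4$ ($p = -4 + \left(470 - 62\right) \left(-284 + 284\right) = -4 + 408 \cdot 0 = -4 + 0 = -4$)
$\frac{p}{892} = - \frac{4}{892} = \left(-4\right) \frac{1}{892} = - \frac{1}{223}$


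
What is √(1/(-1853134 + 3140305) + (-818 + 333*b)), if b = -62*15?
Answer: 7*I*√129617663358153/143019 ≈ 557.23*I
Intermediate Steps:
b = -930
√(1/(-1853134 + 3140305) + (-818 + 333*b)) = √(1/(-1853134 + 3140305) + (-818 + 333*(-930))) = √(1/1287171 + (-818 - 309690)) = √(1/1287171 - 310508) = √(-399676892867/1287171) = 7*I*√129617663358153/143019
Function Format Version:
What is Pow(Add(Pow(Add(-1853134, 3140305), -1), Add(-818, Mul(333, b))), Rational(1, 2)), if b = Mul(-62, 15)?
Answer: Mul(Rational(7, 143019), I, Pow(129617663358153, Rational(1, 2))) ≈ Mul(557.23, I)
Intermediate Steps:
b = -930
Pow(Add(Pow(Add(-1853134, 3140305), -1), Add(-818, Mul(333, b))), Rational(1, 2)) = Pow(Add(Pow(Add(-1853134, 3140305), -1), Add(-818, Mul(333, -930))), Rational(1, 2)) = Pow(Add(Pow(1287171, -1), Add(-818, -309690)), Rational(1, 2)) = Pow(Add(Rational(1, 1287171), -310508), Rational(1, 2)) = Pow(Rational(-399676892867, 1287171), Rational(1, 2)) = Mul(Rational(7, 143019), I, Pow(129617663358153, Rational(1, 2)))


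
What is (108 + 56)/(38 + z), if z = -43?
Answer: -164/5 ≈ -32.800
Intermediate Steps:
(108 + 56)/(38 + z) = (108 + 56)/(38 - 43) = 164/(-5) = -1/5*164 = -164/5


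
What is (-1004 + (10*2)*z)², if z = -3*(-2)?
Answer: 781456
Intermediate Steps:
z = 6
(-1004 + (10*2)*z)² = (-1004 + (10*2)*6)² = (-1004 + 20*6)² = (-1004 + 120)² = (-884)² = 781456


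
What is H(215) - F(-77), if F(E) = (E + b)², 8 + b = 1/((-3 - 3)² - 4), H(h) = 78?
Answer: -7313089/1024 ≈ -7141.7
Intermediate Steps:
b = -255/32 (b = -8 + 1/((-3 - 3)² - 4) = -8 + 1/((-6)² - 4) = -8 + 1/(36 - 4) = -8 + 1/32 = -255/32 ≈ -7.9688)
F(E) = (-255/32 + E)² (F(E) = (E - 255/32)² = (-255/32 + E)²)
H(215) - F(-77) = 78 - (-255 + 32*(-77))²/1024 = 78 - (-255 - 2464)²/1024 = 78 - (-2719)²/1024 = 78 - 7392961/1024 = -7313089/1024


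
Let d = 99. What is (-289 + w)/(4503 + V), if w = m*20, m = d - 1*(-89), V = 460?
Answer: 3471/4963 ≈ 0.69938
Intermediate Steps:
m = 188 (m = 99 - 1*(-89) = 99 + 89 = 188)
w = 3760 (w = 188*20 = 3760)
(-289 + w)/(4503 + V) = (-289 + 3760)/(4503 + 460) = 3471/4963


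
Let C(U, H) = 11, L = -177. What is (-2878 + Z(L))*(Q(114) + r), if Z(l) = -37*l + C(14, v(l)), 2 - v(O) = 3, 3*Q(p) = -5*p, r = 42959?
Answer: 157475458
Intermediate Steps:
Q(p) = -5*p/3 (Q(p) = (-5*p)/3 = -5*p/3)
v(O) = -1 (v(O) = 2 - 1*3 = 2 - 3 = -1)
Z(l) = 11 - 37*l (Z(l) = -37*l + 11 = 11 - 37*l)
(-2878 + Z(L))*(Q(114) + r) = (-2878 + (11 - 37*(-177)))*(-5/3*114 + 42959) = (-2878 + (11 + 6549))*(-190 + 42959) = (-2878 + 6560)*42769 = 3682*42769 = 157475458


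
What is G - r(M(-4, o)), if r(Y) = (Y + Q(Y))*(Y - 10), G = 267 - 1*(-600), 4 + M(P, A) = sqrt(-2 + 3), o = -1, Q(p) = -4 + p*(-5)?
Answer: 971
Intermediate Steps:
Q(p) = -4 - 5*p
M(P, A) = -3 (M(P, A) = -4 + sqrt(-2 + 3) = -4 + sqrt(1) = -4 + 1 = -3)
G = 867 (G = 267 + 600 = 867)
r(Y) = (-10 + Y)*(-4 - 4*Y) (r(Y) = (Y + (-4 - 5*Y))*(Y - 10) = (-4 - 4*Y)*(-10 + Y) = (-10 + Y)*(-4 - 4*Y))
G - r(M(-4, o)) = 867 - (40 - 4*(-3)**2 + 36*(-3)) = 867 - (40 - 4*9 - 108) = 867 - (40 - 36 - 108) = 867 - 1*(-104) = 867 + 104 = 971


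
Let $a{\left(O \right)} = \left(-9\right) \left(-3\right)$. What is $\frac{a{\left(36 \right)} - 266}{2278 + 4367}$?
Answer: $- \frac{239}{6645} \approx -0.035967$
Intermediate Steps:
$a{\left(O \right)} = 27$
$\frac{a{\left(36 \right)} - 266}{2278 + 4367} = \frac{27 - 266}{2278 + 4367} = - \frac{239}{6645}$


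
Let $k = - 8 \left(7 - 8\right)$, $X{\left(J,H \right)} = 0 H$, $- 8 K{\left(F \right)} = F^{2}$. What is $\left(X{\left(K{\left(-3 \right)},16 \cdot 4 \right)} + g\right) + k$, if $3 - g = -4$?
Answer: $15$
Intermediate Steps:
$g = 7$ ($g = 3 - -4 = 3 + 4 = 7$)
$K{\left(F \right)} = - \frac{F^{2}}{8}$
$X{\left(J,H \right)} = 0$
$k = 8$ ($k = \left(-8\right) \left(-1\right) = 8$)
$\left(X{\left(K{\left(-3 \right)},16 \cdot 4 \right)} + g\right) + k = \left(0 + 7\right) + 8 = 7 + 8 = 15$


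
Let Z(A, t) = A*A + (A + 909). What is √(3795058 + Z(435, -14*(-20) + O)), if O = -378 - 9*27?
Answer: √3985627 ≈ 1996.4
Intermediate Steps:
O = -621 (O = -378 - 243 = -621)
Z(A, t) = 909 + A + A² (Z(A, t) = A² + (909 + A) = 909 + A + A²)
√(3795058 + Z(435, -14*(-20) + O)) = √(3795058 + (909 + 435 + 435²)) = √(3795058 + (909 + 435 + 189225)) = √(3795058 + 190569) = √3985627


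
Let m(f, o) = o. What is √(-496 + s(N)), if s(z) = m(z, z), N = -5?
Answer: I*√501 ≈ 22.383*I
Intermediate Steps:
s(z) = z
√(-496 + s(N)) = √(-496 - 5) = √(-501) = I*√501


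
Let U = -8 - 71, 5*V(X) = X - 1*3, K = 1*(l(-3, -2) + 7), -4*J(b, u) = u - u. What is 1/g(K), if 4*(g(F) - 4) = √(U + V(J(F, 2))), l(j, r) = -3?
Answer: 160/839 - 2*I*√1990/839 ≈ 0.1907 - 0.10634*I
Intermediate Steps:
J(b, u) = 0 (J(b, u) = -(u - u)/4 = -¼*0 = 0)
K = 4 (K = 1*(-3 + 7) = 1*4 = 4)
V(X) = -⅗ + X/5 (V(X) = (X - 1*3)/5 = (X - 3)/5 = (-3 + X)/5 = -⅗ + X/5)
U = -79
g(F) = 4 + I*√1990/20 (g(F) = 4 + √(-79 + (-⅗ + (⅕)*0))/4 = 4 + √(-79 + (-⅗ + 0))/4 = 4 + √(-79 - ⅗)/4 = 4 + √(-398/5)/4 = 4 + (I*√1990/5)/4 = 4 + I*√1990/20)
1/g(K) = 1/(4 + I*√1990/20)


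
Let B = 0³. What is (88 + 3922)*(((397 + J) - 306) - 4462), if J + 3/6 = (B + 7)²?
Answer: -17333225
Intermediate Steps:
B = 0
J = 97/2 (J = -½ + (0 + 7)² = -½ + 7² = -½ + 49 = 97/2 ≈ 48.500)
(88 + 3922)*(((397 + J) - 306) - 4462) = (88 + 3922)*(((397 + 97/2) - 306) - 4462) = 4010*((891/2 - 306) - 4462) = 4010*(279/2 - 4462) = 4010*(-8645/2) = -17333225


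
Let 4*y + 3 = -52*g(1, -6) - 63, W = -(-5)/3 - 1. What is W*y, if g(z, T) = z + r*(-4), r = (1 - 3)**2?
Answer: 119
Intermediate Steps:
W = 2/3 (W = -(-5)/3 - 1 = -1*(-5/3) - 1 = 5/3 - 1 = 2/3 ≈ 0.66667)
r = 4 (r = (-2)**2 = 4)
g(z, T) = -16 + z (g(z, T) = z + 4*(-4) = z - 16 = -16 + z)
y = 357/2 (y = -3/4 + (-52*(-16 + 1) - 63)/4 = -3/4 + (-52*(-15) - 63)/4 = -3/4 + (780 - 63)/4 = -3/4 + (1/4)*717 = -3/4 + 717/4 = 357/2 ≈ 178.50)
W*y = (2/3)*(357/2) = 119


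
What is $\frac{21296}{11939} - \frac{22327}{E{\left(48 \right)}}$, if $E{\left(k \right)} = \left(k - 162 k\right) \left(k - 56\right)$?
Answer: $\frac{1050041851}{738116736} \approx 1.4226$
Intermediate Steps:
$E{\left(k \right)} = - 161 k \left(-56 + k\right)$
$\frac{21296}{11939} - \frac{22327}{E{\left(48 \right)}} = \frac{21296}{11939} - \frac{22327}{161 \cdot 48 \left(56 - 48\right)} = 21296 \cdot \frac{1}{11939} - \frac{22327}{161 \cdot 48 \left(56 - 48\right)} = \frac{21296}{11939} - \frac{22327}{161 \cdot 48 \cdot 8} = \frac{21296}{11939} - \frac{22327}{61824} = \frac{1050041851}{738116736}$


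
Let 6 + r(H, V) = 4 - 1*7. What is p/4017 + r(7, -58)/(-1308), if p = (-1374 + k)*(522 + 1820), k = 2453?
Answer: 84753223/134724 ≈ 629.09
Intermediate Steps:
p = 2527018 (p = (-1374 + 2453)*(522 + 1820) = 1079*2342 = 2527018)
r(H, V) = -9 (r(H, V) = -6 + (4 - 1*7) = -6 + (4 - 7) = -6 - 3 = -9)
p/4017 + r(7, -58)/(-1308) = 2527018/4017 - 9/(-1308) = 2527018*(1/4017) - 9*(-1/1308) = 194386/309 + 3/436 = 84753223/134724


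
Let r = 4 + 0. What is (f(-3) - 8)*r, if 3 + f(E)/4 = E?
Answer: -128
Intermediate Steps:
f(E) = -12 + 4*E
r = 4
(f(-3) - 8)*r = ((-12 + 4*(-3)) - 8)*4 = ((-12 - 12) - 8)*4 = (-24 - 8)*4 = -32*4 = -128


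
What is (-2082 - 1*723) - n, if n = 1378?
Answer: -4183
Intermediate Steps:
(-2082 - 1*723) - n = (-2082 - 1*723) - 1*1378 = (-2082 - 723) - 1378 = -2805 - 1378 = -4183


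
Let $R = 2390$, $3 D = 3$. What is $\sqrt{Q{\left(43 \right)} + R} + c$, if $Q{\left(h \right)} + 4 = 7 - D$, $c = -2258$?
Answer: $-2258 + 2 \sqrt{598} \approx -2209.1$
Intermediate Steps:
$D = 1$ ($D = \frac{1}{3} \cdot 3 = 1$)
$Q{\left(h \right)} = 2$ ($Q{\left(h \right)} = -4 + \left(7 - 1\right) = -4 + 6 = 2$)
$\sqrt{Q{\left(43 \right)} + R} + c = \sqrt{2 + 2390} - 2258 = \sqrt{2392} - 2258 = 2 \sqrt{598} - 2258 = -2258 + 2 \sqrt{598}$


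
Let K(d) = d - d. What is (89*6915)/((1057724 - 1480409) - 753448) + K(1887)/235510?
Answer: -615435/1176133 ≈ -0.52327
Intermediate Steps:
K(d) = 0
(89*6915)/((1057724 - 1480409) - 753448) + K(1887)/235510 = (89*6915)/((1057724 - 1480409) - 753448) + 0/235510 = 615435/(-422685 - 753448) + 0*(1/235510) = 615435/(-1176133) + 0 = 615435*(-1/1176133) + 0 = -615435/1176133 + 0 = -615435/1176133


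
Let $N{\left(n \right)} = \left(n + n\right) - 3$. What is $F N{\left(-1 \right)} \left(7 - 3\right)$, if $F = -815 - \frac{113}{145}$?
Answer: $\frac{473152}{29} \approx 16316.0$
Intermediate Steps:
$N{\left(n \right)} = -3 + 2 n$ ($N{\left(n \right)} = 2 n - 3 = -3 + 2 n$)
$F = - \frac{118288}{145}$ ($F = -815 - 113 \cdot \frac{1}{145} = -815 - \frac{113}{145} = - \frac{118288}{145} \approx -815.78$)
$F N{\left(-1 \right)} \left(7 - 3\right) = - \frac{118288 \left(-3 + 2 \left(-1\right)\right) \left(7 - 3\right)}{145} = - \frac{118288 \left(-3 - 2\right) 4}{145} = - \frac{118288 \left(\left(-5\right) 4\right)}{145} = \left(- \frac{118288}{145}\right) \left(-20\right) = \frac{473152}{29}$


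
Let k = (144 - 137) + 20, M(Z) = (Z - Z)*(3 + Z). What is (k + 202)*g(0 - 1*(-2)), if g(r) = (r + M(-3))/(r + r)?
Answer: 229/2 ≈ 114.50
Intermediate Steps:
M(Z) = 0 (M(Z) = 0*(3 + Z) = 0)
g(r) = ½ (g(r) = (r + 0)/(r + r) = r/((2*r)) = r*(1/(2*r)) = ½)
k = 27 (k = 7 + 20 = 27)
(k + 202)*g(0 - 1*(-2)) = (27 + 202)*(½) = 229*(½) = 229/2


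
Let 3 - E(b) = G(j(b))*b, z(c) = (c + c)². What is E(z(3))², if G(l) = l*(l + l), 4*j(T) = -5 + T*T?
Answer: 225003690015129/4 ≈ 5.6251e+13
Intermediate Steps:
j(T) = -5/4 + T²/4 (j(T) = (-5 + T*T)/4 = (-5 + T²)/4 = -5/4 + T²/4)
G(l) = 2*l² (G(l) = l*(2*l) = 2*l²)
z(c) = 4*c² (z(c) = (2*c)² = 4*c²)
E(b) = 3 - 2*b*(-5/4 + b²/4)² (E(b) = 3 - 2*(-5/4 + b²/4)²*b = 3 - 2*b*(-5/4 + b²/4)²)
E(z(3))² = (3 - 4*3²*(-5 + (4*3²)²)²/8)² = (3 - 4*9*(-5 + (4*9)²)²/8)² = (3 - ⅛*36*(-5 + 36²)²)² = (3 - ⅛*36*(-5 + 1296)²)² = (3 - ⅛*36*1291²)² = (3 - ⅛*36*1666681)² = (3 - 15000129/2)² = (-15000123/2)² = 225003690015129/4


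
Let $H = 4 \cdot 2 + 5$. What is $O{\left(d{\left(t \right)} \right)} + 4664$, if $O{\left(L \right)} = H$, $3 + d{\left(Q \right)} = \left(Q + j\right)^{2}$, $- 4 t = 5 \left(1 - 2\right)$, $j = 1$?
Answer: $4677$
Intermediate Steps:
$t = \frac{5}{4}$ ($t = - \frac{5 \left(1 - 2\right)}{4} = - \frac{5 \left(-1\right)}{4} = \left(- \frac{1}{4}\right) \left(-5\right) = \frac{5}{4} \approx 1.25$)
$H = 13$ ($H = 8 + 5 = 13$)
$d{\left(Q \right)} = -3 + \left(1 + Q\right)^{2}$ ($d{\left(Q \right)} = -3 + \left(Q + 1\right)^{2} = -3 + \left(1 + Q\right)^{2}$)
$O{\left(L \right)} = 13$
$O{\left(d{\left(t \right)} \right)} + 4664 = 13 + 4664 = 4677$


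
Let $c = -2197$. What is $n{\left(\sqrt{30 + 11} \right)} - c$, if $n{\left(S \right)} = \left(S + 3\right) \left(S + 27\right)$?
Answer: $2319 + 30 \sqrt{41} \approx 2511.1$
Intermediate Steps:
$n{\left(S \right)} = \left(3 + S\right) \left(27 + S\right)$
$n{\left(\sqrt{30 + 11} \right)} - c = \left(81 + \left(\sqrt{30 + 11}\right)^{2} + 30 \sqrt{30 + 11}\right) - -2197 = \left(81 + \left(\sqrt{41}\right)^{2} + 30 \sqrt{41}\right) + 2197 = \left(81 + 41 + 30 \sqrt{41}\right) + 2197 = \left(122 + 30 \sqrt{41}\right) + 2197 = 2319 + 30 \sqrt{41}$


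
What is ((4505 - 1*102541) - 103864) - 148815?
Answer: -350715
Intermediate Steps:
((4505 - 1*102541) - 103864) - 148815 = ((4505 - 102541) - 103864) - 148815 = (-98036 - 103864) - 148815 = -201900 - 148815 = -350715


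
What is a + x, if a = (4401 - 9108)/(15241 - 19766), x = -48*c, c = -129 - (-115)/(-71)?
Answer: 2014646997/321275 ≈ 6270.8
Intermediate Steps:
c = -9274/71 (c = -129 - (-115)*(-1)/71 = -129 - 1*115/71 = -129 - 115/71 = -9274/71 ≈ -130.62)
x = 445152/71 (x = -48*(-9274/71) = 445152/71 ≈ 6269.8)
a = 4707/4525 (a = -4707/(-4525) = -4707*(-1/4525) = 4707/4525 ≈ 1.0402)
a + x = 4707/4525 + 445152/71 = 2014646997/321275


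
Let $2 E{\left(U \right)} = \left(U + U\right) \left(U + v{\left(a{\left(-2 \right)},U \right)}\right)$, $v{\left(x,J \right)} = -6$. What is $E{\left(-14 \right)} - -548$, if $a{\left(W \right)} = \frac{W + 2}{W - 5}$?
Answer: $828$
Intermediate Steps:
$a{\left(W \right)} = \frac{2 + W}{-5 + W}$
$E{\left(U \right)} = U \left(-6 + U\right)$ ($E{\left(U \right)} = \frac{\left(U + U\right) \left(U - 6\right)}{2} = \frac{2 U \left(-6 + U\right)}{2} = U \left(-6 + U\right)$)
$E{\left(-14 \right)} - -548 = - 14 \left(-6 - 14\right) - -548 = \left(-14\right) \left(-20\right) + 548 = 280 + 548 = 828$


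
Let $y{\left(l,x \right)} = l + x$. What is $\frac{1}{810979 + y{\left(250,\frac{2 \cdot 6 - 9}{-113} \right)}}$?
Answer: $\frac{113}{91668874} \approx 1.2327 \cdot 10^{-6}$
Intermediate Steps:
$\frac{1}{810979 + y{\left(250,\frac{2 \cdot 6 - 9}{-113} \right)}} = \frac{1}{810979 + \left(250 + \frac{2 \cdot 6 - 9}{-113}\right)} = \frac{1}{810979 + \left(250 + \left(12 - 9\right) \left(- \frac{1}{113}\right)\right)} = \frac{1}{810979 + \left(250 + 3 \left(- \frac{1}{113}\right)\right)} = \frac{1}{810979 + \left(250 - \frac{3}{113}\right)} = \frac{1}{810979 + \frac{28247}{113}} = \frac{1}{\frac{91668874}{113}} = \frac{113}{91668874}$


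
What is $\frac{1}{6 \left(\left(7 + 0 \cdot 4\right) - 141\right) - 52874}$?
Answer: $- \frac{1}{53678} \approx -1.863 \cdot 10^{-5}$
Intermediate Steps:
$\frac{1}{6 \left(\left(7 + 0 \cdot 4\right) - 141\right) - 52874} = \frac{1}{6 \left(\left(7 + 0\right) - 141\right) - 52874} = \frac{1}{6 \left(7 - 141\right) - 52874} = \frac{1}{6 \left(-134\right) - 52874} = \frac{1}{-804 - 52874} = \frac{1}{-53678} = - \frac{1}{53678}$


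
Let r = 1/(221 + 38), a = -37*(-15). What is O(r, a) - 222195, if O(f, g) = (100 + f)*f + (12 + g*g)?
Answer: 5758393103/67081 ≈ 85842.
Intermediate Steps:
a = 555
r = 1/259 ≈ 0.0038610
O(f, g) = 12 + g**2 + f*(100 + f) (O(f, g) = f*(100 + f) + (12 + g**2) = 12 + g**2 + f*(100 + f))
O(r, a) - 222195 = (12 + (1/259)**2 + 555**2 + 100*(1/259)) - 222195 = (12 + 1/67081 + 308025 + 100/259) - 222195 = 20663455898/67081 - 222195 = 5758393103/67081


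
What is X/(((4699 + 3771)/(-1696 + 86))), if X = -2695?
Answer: 5635/11 ≈ 512.27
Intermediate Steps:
X/(((4699 + 3771)/(-1696 + 86))) = -2695*(-1696 + 86)/(4699 + 3771) = -2695/(8470/(-1610)) = -2695/(8470*(-1/1610)) = -2695/(-121/23) = -2695*(-23/121) = 5635/11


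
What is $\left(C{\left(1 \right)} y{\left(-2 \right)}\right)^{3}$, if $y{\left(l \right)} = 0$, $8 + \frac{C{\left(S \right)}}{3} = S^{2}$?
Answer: $0$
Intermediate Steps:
$C{\left(S \right)} = -24 + 3 S^{2}$
$\left(C{\left(1 \right)} y{\left(-2 \right)}\right)^{3} = \left(\left(-24 + 3 \cdot 1^{2}\right) 0\right)^{3} = \left(\left(-24 + 3 \cdot 1\right) 0\right)^{3} = \left(\left(-24 + 3\right) 0\right)^{3} = \left(\left(-21\right) 0\right)^{3} = 0^{3} = 0$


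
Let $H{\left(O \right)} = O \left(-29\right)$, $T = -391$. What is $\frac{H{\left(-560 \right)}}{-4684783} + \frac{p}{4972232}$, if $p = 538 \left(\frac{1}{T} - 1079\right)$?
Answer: $- \frac{273727506343235}{2276971681687874} \approx -0.12022$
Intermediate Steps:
$H{\left(O \right)} = - 29 O$
$p = - \frac{226976820}{391}$ ($p = 538 \left(\frac{1}{-391} - 1079\right) = 538 \left(- \frac{1}{391} - 1079\right) = 538 \left(- \frac{421890}{391}\right) = - \frac{226976820}{391} \approx -5.805 \cdot 10^{5}$)
$\frac{H{\left(-560 \right)}}{-4684783} + \frac{p}{4972232} = \frac{\left(-29\right) \left(-560\right)}{-4684783} - \frac{226976820}{391 \cdot 4972232} = 16240 \left(- \frac{1}{4684783}\right) - \frac{56744205}{486035678} = - \frac{16240}{4684783} - \frac{56744205}{486035678} = - \frac{273727506343235}{2276971681687874}$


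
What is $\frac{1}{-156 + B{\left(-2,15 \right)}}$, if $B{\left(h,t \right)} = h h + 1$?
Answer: $- \frac{1}{151} \approx -0.0066225$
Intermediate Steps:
$B{\left(h,t \right)} = 1 + h^{2}$ ($B{\left(h,t \right)} = h^{2} + 1 = 1 + h^{2}$)
$\frac{1}{-156 + B{\left(-2,15 \right)}} = \frac{1}{-156 + \left(1 + \left(-2\right)^{2}\right)} = \frac{1}{-156 + \left(1 + 4\right)} = \frac{1}{-156 + 5} = \frac{1}{-151} = - \frac{1}{151}$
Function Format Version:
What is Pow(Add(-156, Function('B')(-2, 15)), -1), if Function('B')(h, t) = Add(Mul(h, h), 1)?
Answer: Rational(-1, 151) ≈ -0.0066225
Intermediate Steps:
Function('B')(h, t) = Add(1, Pow(h, 2)) (Function('B')(h, t) = Add(Pow(h, 2), 1) = Add(1, Pow(h, 2)))
Pow(Add(-156, Function('B')(-2, 15)), -1) = Pow(Add(-156, Add(1, Pow(-2, 2))), -1) = Pow(Add(-156, Add(1, 4)), -1) = Pow(Add(-156, 5), -1) = Pow(-151, -1) = Rational(-1, 151)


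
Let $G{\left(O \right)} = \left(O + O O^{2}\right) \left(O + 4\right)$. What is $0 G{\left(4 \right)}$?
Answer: $0$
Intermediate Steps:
$G{\left(O \right)} = \left(4 + O\right) \left(O + O^{3}\right)$ ($G{\left(O \right)} = \left(O + O^{3}\right) \left(4 + O\right) = \left(4 + O\right) \left(O + O^{3}\right)$)
$0 G{\left(4 \right)} = 0 \cdot 4 \left(4 + 4 + 4^{3} + 4 \cdot 4^{2}\right) = 0 \cdot 4 \left(4 + 4 + 64 + 4 \cdot 16\right) = 0 \cdot 4 \left(4 + 4 + 64 + 64\right) = 0 \cdot 4 \cdot 136 = 0 \cdot 544 = 0$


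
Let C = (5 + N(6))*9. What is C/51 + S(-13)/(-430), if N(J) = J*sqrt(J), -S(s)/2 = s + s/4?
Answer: 2359/2924 + 18*sqrt(6)/17 ≈ 3.4003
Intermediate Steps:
S(s) = -5*s/2 (S(s) = -2*(s + s/4) = -5*s/2)
N(J) = J**(3/2)
C = 45 + 54*sqrt(6) (C = (5 + 6**(3/2))*9 = (5 + 6*sqrt(6))*9 = 45 + 54*sqrt(6) ≈ 177.27)
C/51 + S(-13)/(-430) = (45 + 54*sqrt(6))/51 - 5/2*(-13)/(-430) = (45 + 54*sqrt(6))*(1/51) + (65/2)*(-1/430) = (15/17 + 18*sqrt(6)/17) - 13/172 = 2359/2924 + 18*sqrt(6)/17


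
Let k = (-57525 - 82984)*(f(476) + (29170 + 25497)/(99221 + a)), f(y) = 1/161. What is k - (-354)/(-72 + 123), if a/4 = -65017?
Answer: 20642307563926/440238239 ≈ 46889.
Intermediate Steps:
a = -260068 (a = 4*(-65017) = -260068)
f(y) = 1/161
k = 1214073634860/25896367 (k = (-57525 - 82984)*(1/161 + (29170 + 25497)/(99221 - 260068)) = -140509*(1/161 + 54667/(-160847)) = -140509*(1/161 + 54667*(-1/160847)) = -140509*(1/161 - 54667/160847) = -140509*(-8640540/25896367) = 1214073634860/25896367 ≈ 46882.)
k - (-354)/(-72 + 123) = 1214073634860/25896367 - (-354)/(-72 + 123) = 1214073634860/25896367 - (-354)/51 = 1214073634860/25896367 - 1*(-118/17) = 1214073634860/25896367 + 118/17 = 20642307563926/440238239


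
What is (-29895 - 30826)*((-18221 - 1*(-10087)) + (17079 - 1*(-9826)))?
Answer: -1139793891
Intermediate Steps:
(-29895 - 30826)*((-18221 - 1*(-10087)) + (17079 - 1*(-9826))) = -60721*((-18221 + 10087) + (17079 + 9826)) = -60721*(-8134 + 26905) = -60721*18771 = -1139793891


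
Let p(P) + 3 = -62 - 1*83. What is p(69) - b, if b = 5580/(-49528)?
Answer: -1831141/12382 ≈ -147.89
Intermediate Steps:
p(P) = -148 (p(P) = -3 + (-62 - 1*83) = -3 + (-62 - 83) = -3 - 145 = -148)
b = -1395/12382 (b = 5580*(-1/49528) = -1395/12382 ≈ -0.11266)
p(69) - b = -148 - 1*(-1395/12382) = -148 + 1395/12382 = -1831141/12382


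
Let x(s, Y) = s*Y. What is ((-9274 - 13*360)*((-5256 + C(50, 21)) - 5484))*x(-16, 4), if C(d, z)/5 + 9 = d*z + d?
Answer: -4719800960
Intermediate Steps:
C(d, z) = -45 + 5*d + 5*d*z (C(d, z) = -45 + 5*(d*z + d) = -45 + 5*(d + d*z) = -45 + (5*d + 5*d*z) = -45 + 5*d + 5*d*z)
x(s, Y) = Y*s
((-9274 - 13*360)*((-5256 + C(50, 21)) - 5484))*x(-16, 4) = ((-9274 - 13*360)*((-5256 + (-45 + 5*50 + 5*50*21)) - 5484))*(4*(-16)) = ((-9274 - 4680)*((-5256 + (-45 + 250 + 5250)) - 5484))*(-64) = -13954*((-5256 + 5455) - 5484)*(-64) = -13954*(199 - 5484)*(-64) = -13954*(-5285)*(-64) = 73746890*(-64) = -4719800960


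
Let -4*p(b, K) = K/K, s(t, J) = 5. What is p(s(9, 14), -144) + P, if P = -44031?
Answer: -176125/4 ≈ -44031.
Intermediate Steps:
p(b, K) = -¼ (p(b, K) = -K/(4*K) = -¼*1 = -¼)
p(s(9, 14), -144) + P = -¼ - 44031 = -176125/4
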